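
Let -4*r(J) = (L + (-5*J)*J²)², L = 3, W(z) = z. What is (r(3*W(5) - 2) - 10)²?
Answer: 909088288490281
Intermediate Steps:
r(J) = -(3 - 5*J³)²/4 (r(J) = -(3 + (-5*J)*J²)²/4 = -(3 - 5*J³)²/4)
(r(3*W(5) - 2) - 10)² = (-(-3 + 5*(3*5 - 2)³)²/4 - 10)² = (-(-3 + 5*(15 - 2)³)²/4 - 10)² = (-(-3 + 5*13³)²/4 - 10)² = (-(-3 + 5*2197)²/4 - 10)² = (-(-3 + 10985)²/4 - 10)² = (-¼*10982² - 10)² = (-¼*120604324 - 10)² = (-30151081 - 10)² = (-30151091)² = 909088288490281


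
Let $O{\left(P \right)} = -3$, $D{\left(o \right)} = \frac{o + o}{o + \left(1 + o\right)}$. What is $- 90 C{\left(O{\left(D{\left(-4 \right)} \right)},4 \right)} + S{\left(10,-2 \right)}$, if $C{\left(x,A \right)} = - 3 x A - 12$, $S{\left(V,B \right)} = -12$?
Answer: $-2172$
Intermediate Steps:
$D{\left(o \right)} = \frac{2 o}{1 + 2 o}$
$C{\left(x,A \right)} = -12 - 3 A x$ ($C{\left(x,A \right)} = - 3 A x - 12 = -12 - 3 A x$)
$- 90 C{\left(O{\left(D{\left(-4 \right)} \right)},4 \right)} + S{\left(10,-2 \right)} = - 90 \left(-12 - 12 \left(-3\right)\right) - 12 = - 90 \left(-12 + 36\right) - 12 = \left(-90\right) 24 - 12 = -2160 - 12 = -2172$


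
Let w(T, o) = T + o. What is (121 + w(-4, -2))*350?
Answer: 40250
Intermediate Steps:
(121 + w(-4, -2))*350 = (121 + (-4 - 2))*350 = (121 - 6)*350 = 115*350 = 40250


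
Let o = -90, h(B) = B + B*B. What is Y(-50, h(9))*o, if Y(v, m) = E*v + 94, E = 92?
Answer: 405540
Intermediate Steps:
h(B) = B + B**2
Y(v, m) = 94 + 92*v (Y(v, m) = 92*v + 94 = 94 + 92*v)
Y(-50, h(9))*o = (94 + 92*(-50))*(-90) = (94 - 4600)*(-90) = -4506*(-90) = 405540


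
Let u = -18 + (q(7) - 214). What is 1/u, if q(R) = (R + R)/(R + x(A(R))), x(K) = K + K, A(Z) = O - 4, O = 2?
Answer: -3/682 ≈ -0.0043988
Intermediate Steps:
A(Z) = -2 (A(Z) = 2 - 4 = -2)
x(K) = 2*K
q(R) = 2*R/(-4 + R) (q(R) = (R + R)/(R + 2*(-2)) = (2*R)/(R - 4) = (2*R)/(-4 + R) = 2*R/(-4 + R))
u = -682/3 (u = -18 + (2*7/(-4 + 7) - 214) = -18 + (2*7/3 - 214) = -18 + (2*7*(1/3) - 214) = -18 + (14/3 - 214) = -18 - 628/3 = -682/3 ≈ -227.33)
1/u = 1/(-682/3) = -3/682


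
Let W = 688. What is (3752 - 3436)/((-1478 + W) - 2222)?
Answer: -79/753 ≈ -0.10491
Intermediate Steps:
(3752 - 3436)/((-1478 + W) - 2222) = (3752 - 3436)/((-1478 + 688) - 2222) = 316/(-790 - 2222) = 316/(-3012) = 316*(-1/3012) = -79/753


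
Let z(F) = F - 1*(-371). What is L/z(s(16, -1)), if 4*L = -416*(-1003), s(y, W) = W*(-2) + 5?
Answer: 52156/189 ≈ 275.96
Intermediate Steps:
s(y, W) = 5 - 2*W (s(y, W) = -2*W + 5 = 5 - 2*W)
z(F) = 371 + F (z(F) = F + 371 = 371 + F)
L = 104312 (L = (-416*(-1003))/4 = (¼)*417248 = 104312)
L/z(s(16, -1)) = 104312/(371 + (5 - 2*(-1))) = 104312/(371 + (5 + 2)) = 104312/(371 + 7) = 104312/378 = 104312*(1/378) = 52156/189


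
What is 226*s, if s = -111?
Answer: -25086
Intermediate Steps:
226*s = 226*(-111) = -25086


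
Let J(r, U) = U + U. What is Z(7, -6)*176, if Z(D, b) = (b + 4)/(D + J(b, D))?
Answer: -352/21 ≈ -16.762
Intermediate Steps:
J(r, U) = 2*U
Z(D, b) = (4 + b)/(3*D) (Z(D, b) = (b + 4)/(D + 2*D) = (4 + b)/((3*D)) = (4 + b)*(1/(3*D)) = (4 + b)/(3*D))
Z(7, -6)*176 = ((⅓)*(4 - 6)/7)*176 = ((⅓)*(⅐)*(-2))*176 = -2/21*176 = -352/21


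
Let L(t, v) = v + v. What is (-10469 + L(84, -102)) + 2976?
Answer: -7697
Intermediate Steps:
L(t, v) = 2*v
(-10469 + L(84, -102)) + 2976 = (-10469 + 2*(-102)) + 2976 = (-10469 - 204) + 2976 = -10673 + 2976 = -7697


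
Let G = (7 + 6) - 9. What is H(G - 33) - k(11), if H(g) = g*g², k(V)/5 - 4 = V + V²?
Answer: -25069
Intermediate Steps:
k(V) = 20 + 5*V + 5*V² (k(V) = 20 + 5*(V + V²) = 20 + (5*V + 5*V²) = 20 + 5*V + 5*V²)
G = 4 (G = 13 - 9 = 4)
H(g) = g³
H(G - 33) - k(11) = (4 - 33)³ - (20 + 5*11 + 5*11²) = (-29)³ - (20 + 55 + 5*121) = -24389 - (20 + 55 + 605) = -24389 - 1*680 = -24389 - 680 = -25069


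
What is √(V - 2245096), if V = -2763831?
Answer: 7*I*√102223 ≈ 2238.1*I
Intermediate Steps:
√(V - 2245096) = √(-2763831 - 2245096) = √(-5008927) = 7*I*√102223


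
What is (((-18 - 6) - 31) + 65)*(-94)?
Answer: -940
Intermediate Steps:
(((-18 - 6) - 31) + 65)*(-94) = ((-24 - 31) + 65)*(-94) = (-55 + 65)*(-94) = 10*(-94) = -940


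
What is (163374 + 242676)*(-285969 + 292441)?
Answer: 2627955600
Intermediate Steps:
(163374 + 242676)*(-285969 + 292441) = 406050*6472 = 2627955600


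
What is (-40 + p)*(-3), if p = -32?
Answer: 216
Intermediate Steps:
(-40 + p)*(-3) = (-40 - 32)*(-3) = -72*(-3) = 216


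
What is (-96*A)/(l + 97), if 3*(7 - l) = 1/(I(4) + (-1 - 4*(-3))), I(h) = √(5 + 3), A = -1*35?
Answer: 355269600/10993009 - 20160*√2/10993009 ≈ 32.315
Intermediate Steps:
A = -35
I(h) = 2*√2 (I(h) = √8 = 2*√2)
l = 7 - 1/(3*(11 + 2*√2)) (l = 7 - 1/(3*(2*√2 + (-1 - 4*(-3)))) = 7 - 1/(3*(2*√2 + (-1 + 12))) = 7 - 1/(3*(2*√2 + 11)) = 7 - 1/(3*(11 + 2*√2)) ≈ 6.9759)
(-96*A)/(l + 97) = (-96*(-35))/((2362/339 + 2*√2/339) + 97) = 3360/(35245/339 + 2*√2/339)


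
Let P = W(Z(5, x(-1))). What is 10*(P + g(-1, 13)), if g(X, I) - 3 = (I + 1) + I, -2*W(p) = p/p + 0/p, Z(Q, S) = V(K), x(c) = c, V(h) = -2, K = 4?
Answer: 295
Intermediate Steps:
Z(Q, S) = -2
W(p) = -½ (W(p) = -(p/p + 0/p)/2 = -(1 + 0)/2 = -½*1 = -½)
P = -½ ≈ -0.50000
g(X, I) = 4 + 2*I (g(X, I) = 3 + ((I + 1) + I) = 3 + ((1 + I) + I) = 3 + (1 + 2*I) = 4 + 2*I)
10*(P + g(-1, 13)) = 10*(-½ + (4 + 2*13)) = 10*(-½ + (4 + 26)) = 10*(-½ + 30) = 10*(59/2) = 295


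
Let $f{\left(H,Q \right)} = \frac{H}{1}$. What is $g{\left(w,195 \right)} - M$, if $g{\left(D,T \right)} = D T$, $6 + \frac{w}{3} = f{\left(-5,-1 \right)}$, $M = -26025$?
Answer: $19590$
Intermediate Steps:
$f{\left(H,Q \right)} = H$ ($f{\left(H,Q \right)} = H 1 = H$)
$w = -33$ ($w = -18 + 3 \left(-5\right) = -18 - 15 = -33$)
$g{\left(w,195 \right)} - M = \left(-33\right) 195 - -26025 = -6435 + 26025 = 19590$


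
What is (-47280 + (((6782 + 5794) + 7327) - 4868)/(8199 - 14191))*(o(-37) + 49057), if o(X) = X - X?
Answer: -13898672012315/5992 ≈ -2.3195e+9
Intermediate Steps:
o(X) = 0
(-47280 + (((6782 + 5794) + 7327) - 4868)/(8199 - 14191))*(o(-37) + 49057) = (-47280 + (((6782 + 5794) + 7327) - 4868)/(8199 - 14191))*(0 + 49057) = (-47280 + ((12576 + 7327) - 4868)/(-5992))*49057 = (-47280 + (19903 - 4868)*(-1/5992))*49057 = (-47280 + 15035*(-1/5992))*49057 = (-47280 - 15035/5992)*49057 = -283316795/5992*49057 = -13898672012315/5992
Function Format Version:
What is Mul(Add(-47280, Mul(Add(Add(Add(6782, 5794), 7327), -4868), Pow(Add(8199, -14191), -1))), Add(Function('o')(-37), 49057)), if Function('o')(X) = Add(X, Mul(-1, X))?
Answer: Rational(-13898672012315, 5992) ≈ -2.3195e+9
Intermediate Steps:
Function('o')(X) = 0
Mul(Add(-47280, Mul(Add(Add(Add(6782, 5794), 7327), -4868), Pow(Add(8199, -14191), -1))), Add(Function('o')(-37), 49057)) = Mul(Add(-47280, Mul(Add(Add(Add(6782, 5794), 7327), -4868), Pow(Add(8199, -14191), -1))), Add(0, 49057)) = Mul(Add(-47280, Mul(Add(Add(12576, 7327), -4868), Pow(-5992, -1))), 49057) = Mul(Add(-47280, Mul(Add(19903, -4868), Rational(-1, 5992))), 49057) = Mul(Add(-47280, Mul(15035, Rational(-1, 5992))), 49057) = Mul(Add(-47280, Rational(-15035, 5992)), 49057) = Mul(Rational(-283316795, 5992), 49057) = Rational(-13898672012315, 5992)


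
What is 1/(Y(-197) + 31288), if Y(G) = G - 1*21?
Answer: 1/31070 ≈ 3.2185e-5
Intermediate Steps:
Y(G) = -21 + G (Y(G) = G - 21 = -21 + G)
1/(Y(-197) + 31288) = 1/((-21 - 197) + 31288) = 1/(-218 + 31288) = 1/31070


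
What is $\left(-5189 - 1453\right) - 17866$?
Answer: $-24508$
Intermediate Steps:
$\left(-5189 - 1453\right) - 17866 = -6642 - 17866 = -24508$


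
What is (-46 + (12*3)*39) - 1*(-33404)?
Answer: 34762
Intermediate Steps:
(-46 + (12*3)*39) - 1*(-33404) = (-46 + 36*39) + 33404 = (-46 + 1404) + 33404 = 1358 + 33404 = 34762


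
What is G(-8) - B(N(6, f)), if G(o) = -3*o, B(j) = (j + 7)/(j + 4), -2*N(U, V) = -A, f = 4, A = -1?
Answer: 155/7 ≈ 22.143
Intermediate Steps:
N(U, V) = -½ (N(U, V) = -(-1)*(-1)/2 = -½*1 = -½)
B(j) = (7 + j)/(4 + j)
G(-8) - B(N(6, f)) = -3*(-8) - (7 - ½)/(4 - ½) = 24 - 13/(7/2*2) = 24 - 2*13/(7*2) = 24 - 1*13/7 = 24 - 13/7 = 155/7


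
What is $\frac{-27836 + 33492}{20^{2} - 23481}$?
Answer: $- \frac{5656}{23081} \approx -0.24505$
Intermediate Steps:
$\frac{-27836 + 33492}{20^{2} - 23481} = \frac{5656}{400 - 23481} = \frac{5656}{-23081} = 5656 \left(- \frac{1}{23081}\right) = - \frac{5656}{23081}$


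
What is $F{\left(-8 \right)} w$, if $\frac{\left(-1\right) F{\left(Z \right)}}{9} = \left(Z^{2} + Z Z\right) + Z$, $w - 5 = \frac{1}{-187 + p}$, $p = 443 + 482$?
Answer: $- \frac{221460}{41} \approx -5401.5$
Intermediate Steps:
$p = 925$
$w = \frac{3691}{738}$ ($w = 5 + \frac{1}{-187 + 925} = 5 + \frac{1}{738} = \frac{3691}{738} \approx 5.0014$)
$F{\left(Z \right)} = - 18 Z^{2} - 9 Z$ ($F{\left(Z \right)} = - 9 \left(\left(Z^{2} + Z Z\right) + Z\right) = - 9 \left(\left(Z^{2} + Z^{2}\right) + Z\right) = - 9 \left(2 Z^{2} + Z\right) = - 9 \left(Z + 2 Z^{2}\right) = - 18 Z^{2} - 9 Z$)
$F{\left(-8 \right)} w = \left(-9\right) \left(-8\right) \left(1 + 2 \left(-8\right)\right) \frac{3691}{738} = \left(-9\right) \left(-8\right) \left(1 - 16\right) \frac{3691}{738} = \left(-9\right) \left(-8\right) \left(-15\right) \frac{3691}{738} = \left(-1080\right) \frac{3691}{738} = - \frac{221460}{41}$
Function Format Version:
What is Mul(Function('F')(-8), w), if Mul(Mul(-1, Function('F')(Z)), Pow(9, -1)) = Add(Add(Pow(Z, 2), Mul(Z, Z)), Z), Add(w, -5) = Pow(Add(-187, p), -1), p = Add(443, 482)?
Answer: Rational(-221460, 41) ≈ -5401.5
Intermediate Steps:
p = 925
w = Rational(3691, 738) (w = Add(5, Pow(Add(-187, 925), -1)) = Add(5, Pow(738, -1)) = Add(5, Rational(1, 738)) = Rational(3691, 738) ≈ 5.0014)
Function('F')(Z) = Add(Mul(-18, Pow(Z, 2)), Mul(-9, Z)) (Function('F')(Z) = Mul(-9, Add(Add(Pow(Z, 2), Mul(Z, Z)), Z)) = Mul(-9, Add(Add(Pow(Z, 2), Pow(Z, 2)), Z)) = Mul(-9, Add(Mul(2, Pow(Z, 2)), Z)) = Mul(-9, Add(Z, Mul(2, Pow(Z, 2)))) = Add(Mul(-18, Pow(Z, 2)), Mul(-9, Z)))
Mul(Function('F')(-8), w) = Mul(Mul(-9, -8, Add(1, Mul(2, -8))), Rational(3691, 738)) = Mul(Mul(-9, -8, Add(1, -16)), Rational(3691, 738)) = Mul(Mul(-9, -8, -15), Rational(3691, 738)) = Mul(-1080, Rational(3691, 738)) = Rational(-221460, 41)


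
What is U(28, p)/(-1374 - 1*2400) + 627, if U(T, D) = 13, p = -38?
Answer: 2366285/3774 ≈ 627.00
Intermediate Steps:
U(28, p)/(-1374 - 1*2400) + 627 = 13/(-1374 - 1*2400) + 627 = 13/(-1374 - 2400) + 627 = 13/(-3774) + 627 = 13*(-1/3774) + 627 = -13/3774 + 627 = 2366285/3774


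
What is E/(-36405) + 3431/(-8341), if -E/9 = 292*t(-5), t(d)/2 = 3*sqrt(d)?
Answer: -3431/8341 + 1752*I*sqrt(5)/4045 ≈ -0.41134 + 0.9685*I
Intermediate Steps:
t(d) = 6*sqrt(d) (t(d) = 2*(3*sqrt(d)) = 6*sqrt(d))
E = -15768*I*sqrt(5) (E = -2628*6*sqrt(-5) = -2628*6*(I*sqrt(5)) = -2628*6*I*sqrt(5) = -15768*I*sqrt(5) ≈ -35258.0*I)
E/(-36405) + 3431/(-8341) = -15768*I*sqrt(5)/(-36405) + 3431/(-8341) = -15768*I*sqrt(5)*(-1/36405) + 3431*(-1/8341) = 1752*I*sqrt(5)/4045 - 3431/8341 = -3431/8341 + 1752*I*sqrt(5)/4045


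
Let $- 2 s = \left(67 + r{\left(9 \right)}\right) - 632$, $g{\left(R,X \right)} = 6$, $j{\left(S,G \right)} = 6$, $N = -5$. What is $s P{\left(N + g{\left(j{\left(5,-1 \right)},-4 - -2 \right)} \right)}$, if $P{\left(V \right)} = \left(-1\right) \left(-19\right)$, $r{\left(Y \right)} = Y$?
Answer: $5282$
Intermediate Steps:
$P{\left(V \right)} = 19$
$s = 278$ ($s = - \frac{\left(67 + 9\right) - 632}{2} = - \frac{76 - 632}{2} = \left(- \frac{1}{2}\right) \left(-556\right) = 278$)
$s P{\left(N + g{\left(j{\left(5,-1 \right)},-4 - -2 \right)} \right)} = 278 \cdot 19 = 5282$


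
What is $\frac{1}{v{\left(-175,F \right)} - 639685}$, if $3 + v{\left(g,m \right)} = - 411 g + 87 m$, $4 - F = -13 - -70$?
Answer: $- \frac{1}{572374} \approx -1.7471 \cdot 10^{-6}$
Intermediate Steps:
$F = -53$ ($F = 4 - \left(-13 - -70\right) = 4 - \left(-13 + 70\right) = 4 - 57 = -53$)
$v{\left(g,m \right)} = -3 - 411 g + 87 m$ ($v{\left(g,m \right)} = -3 - \left(- 87 m + 411 g\right) = -3 - 411 g + 87 m$)
$\frac{1}{v{\left(-175,F \right)} - 639685} = \frac{1}{\left(-3 - -71925 + 87 \left(-53\right)\right) - 639685} = \frac{1}{\left(-3 + 71925 - 4611\right) - 639685} = \frac{1}{67311 - 639685} = \frac{1}{-572374} = - \frac{1}{572374}$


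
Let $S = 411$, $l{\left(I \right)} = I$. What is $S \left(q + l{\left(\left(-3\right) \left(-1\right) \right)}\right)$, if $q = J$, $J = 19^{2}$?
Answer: $149604$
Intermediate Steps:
$J = 361$
$q = 361$
$S \left(q + l{\left(\left(-3\right) \left(-1\right) \right)}\right) = 411 \left(361 - -3\right) = 411 \left(361 + 3\right) = 411 \cdot 364 = 149604$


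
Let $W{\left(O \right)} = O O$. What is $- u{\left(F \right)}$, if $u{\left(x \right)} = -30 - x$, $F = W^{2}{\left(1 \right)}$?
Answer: $31$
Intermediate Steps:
$W{\left(O \right)} = O^{2}$
$F = 1$ ($F = \left(1^{2}\right)^{2} = 1^{2} = 1$)
$- u{\left(F \right)} = - (-30 - 1) = \left(-1\right) \left(-31\right) = 31$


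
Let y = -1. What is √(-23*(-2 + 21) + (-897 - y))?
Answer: I*√1333 ≈ 36.51*I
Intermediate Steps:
√(-23*(-2 + 21) + (-897 - y)) = √(-23*(-2 + 21) + (-897 - 1*(-1))) = √(-23*19 + (-897 + 1)) = √(-437 - 896) = √(-1333) = I*√1333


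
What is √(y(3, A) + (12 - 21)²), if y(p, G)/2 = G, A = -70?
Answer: I*√59 ≈ 7.6811*I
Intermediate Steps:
y(p, G) = 2*G
√(y(3, A) + (12 - 21)²) = √(2*(-70) + (12 - 21)²) = √(-140 + (-9)²) = √(-140 + 81) = √(-59) = I*√59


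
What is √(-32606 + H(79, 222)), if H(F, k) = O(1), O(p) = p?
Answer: I*√32605 ≈ 180.57*I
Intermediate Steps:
H(F, k) = 1
√(-32606 + H(79, 222)) = √(-32606 + 1) = √(-32605) = I*√32605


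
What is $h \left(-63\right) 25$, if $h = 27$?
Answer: $-42525$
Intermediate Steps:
$h \left(-63\right) 25 = 27 \left(-63\right) 25 = \left(-1701\right) 25 = -42525$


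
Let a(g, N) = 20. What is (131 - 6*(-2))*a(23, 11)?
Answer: 2860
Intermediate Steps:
(131 - 6*(-2))*a(23, 11) = (131 - 6*(-2))*20 = (131 + 12)*20 = 143*20 = 2860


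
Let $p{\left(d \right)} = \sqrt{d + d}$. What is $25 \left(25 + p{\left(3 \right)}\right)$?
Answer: $625 + 25 \sqrt{6} \approx 686.24$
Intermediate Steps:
$p{\left(d \right)} = \sqrt{2} \sqrt{d}$ ($p{\left(d \right)} = \sqrt{2 d} = \sqrt{2} \sqrt{d}$)
$25 \left(25 + p{\left(3 \right)}\right) = 25 \left(25 + \sqrt{2} \sqrt{3}\right) = 25 \left(25 + \sqrt{6}\right) = 625 + 25 \sqrt{6}$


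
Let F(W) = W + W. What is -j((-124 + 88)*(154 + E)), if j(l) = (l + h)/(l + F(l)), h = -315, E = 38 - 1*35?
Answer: -221/628 ≈ -0.35191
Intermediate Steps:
F(W) = 2*W
E = 3 (E = 38 - 35 = 3)
j(l) = (-315 + l)/(3*l) (j(l) = (l - 315)/(l + 2*l) = (-315 + l)/((3*l)) = (-315 + l)*(1/(3*l)) = (-315 + l)/(3*l))
-j((-124 + 88)*(154 + E)) = -(-315 + (-124 + 88)*(154 + 3))/(3*((-124 + 88)*(154 + 3))) = -(-315 - 36*157)/(3*((-36*157))) = -(-315 - 5652)/(3*(-5652)) = -(-1)*(-5967)/(3*5652) = -1*221/628 = -221/628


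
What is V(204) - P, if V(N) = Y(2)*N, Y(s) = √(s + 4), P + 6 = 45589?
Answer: -45583 + 204*√6 ≈ -45083.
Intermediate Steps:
P = 45583 (P = -6 + 45589 = 45583)
Y(s) = √(4 + s)
V(N) = N*√6 (V(N) = √(4 + 2)*N = √6*N = N*√6)
V(204) - P = 204*√6 - 1*45583 = 204*√6 - 45583 = -45583 + 204*√6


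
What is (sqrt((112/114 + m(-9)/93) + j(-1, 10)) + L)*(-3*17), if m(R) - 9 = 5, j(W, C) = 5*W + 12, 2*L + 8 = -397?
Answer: 20655/2 - 17*sqrt(25393557)/589 ≈ 10182.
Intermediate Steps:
L = -405/2 (L = -4 + (1/2)*(-397) = -4 - 397/2 = -405/2 ≈ -202.50)
j(W, C) = 12 + 5*W
m(R) = 14 (m(R) = 9 + 5 = 14)
(sqrt((112/114 + m(-9)/93) + j(-1, 10)) + L)*(-3*17) = (sqrt((112/114 + 14/93) + (12 + 5*(-1))) - 405/2)*(-3*17) = (sqrt((112*(1/114) + 14*(1/93)) + (12 - 5)) - 405/2)*(-51) = (sqrt((56/57 + 14/93) + 7) - 405/2)*(-51) = (sqrt(2002/1767 + 7) - 405/2)*(-51) = (sqrt(14371/1767) - 405/2)*(-51) = (sqrt(25393557)/1767 - 405/2)*(-51) = (-405/2 + sqrt(25393557)/1767)*(-51) = 20655/2 - 17*sqrt(25393557)/589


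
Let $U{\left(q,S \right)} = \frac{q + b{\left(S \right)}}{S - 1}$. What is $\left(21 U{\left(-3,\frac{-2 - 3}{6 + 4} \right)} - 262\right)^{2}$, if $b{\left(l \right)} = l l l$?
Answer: $\frac{762129}{16} \approx 47633.0$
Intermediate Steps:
$b{\left(l \right)} = l^{3}$ ($b{\left(l \right)} = l^{2} l = l^{3}$)
$U{\left(q,S \right)} = \frac{q + S^{3}}{-1 + S}$ ($U{\left(q,S \right)} = \frac{q + S^{3}}{S - 1} = \frac{q + S^{3}}{-1 + S}$)
$\left(21 U{\left(-3,\frac{-2 - 3}{6 + 4} \right)} - 262\right)^{2} = \left(21 \frac{-3 + \left(\frac{-2 - 3}{6 + 4}\right)^{3}}{-1 + \frac{-2 - 3}{6 + 4}} - 262\right)^{2} = \left(21 \frac{-3 + \left(- \frac{5}{10}\right)^{3}}{-1 - \frac{5}{10}} - 262\right)^{2} = \left(21 \frac{-3 + \left(\left(-5\right) \frac{1}{10}\right)^{3}}{-1 - \frac{1}{2}} - 262\right)^{2} = \left(21 \frac{-3 + \left(- \frac{1}{2}\right)^{3}}{-1 - \frac{1}{2}} - 262\right)^{2} = \left(21 \frac{-3 - \frac{1}{8}}{- \frac{3}{2}} - 262\right)^{2} = \left(21 \left(\left(- \frac{2}{3}\right) \left(- \frac{25}{8}\right)\right) - 262\right)^{2} = \left(21 \cdot \frac{25}{12} - 262\right)^{2} = \left(\frac{175}{4} - 262\right)^{2} = \left(- \frac{873}{4}\right)^{2} = \frac{762129}{16}$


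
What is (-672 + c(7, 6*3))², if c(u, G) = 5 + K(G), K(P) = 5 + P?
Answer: 414736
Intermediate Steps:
c(u, G) = 10 + G (c(u, G) = 5 + (5 + G) = 10 + G)
(-672 + c(7, 6*3))² = (-672 + (10 + 6*3))² = (-672 + (10 + 18))² = (-672 + 28)² = (-644)² = 414736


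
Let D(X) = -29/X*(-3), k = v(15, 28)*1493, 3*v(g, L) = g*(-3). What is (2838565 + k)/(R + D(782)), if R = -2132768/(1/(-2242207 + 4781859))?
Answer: -440448988/847138804017493 ≈ -5.1993e-7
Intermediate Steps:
v(g, L) = -g (v(g, L) = (g*(-3))/3 = (-3*g)/3 = -g)
k = -22395 (k = -1*15*1493 = -15*1493 = -22395)
D(X) = 87/X
R = -5416488516736 (R = -2132768/(1/2539652) = -2132768/1/2539652 = -2132768*2539652 = -5416488516736)
(2838565 + k)/(R + D(782)) = (2838565 - 22395)/(-5416488516736 + 87/782) = 2816170/(-5416488516736 + 87*(1/782)) = 2816170/(-5416488516736 + 87/782) = 2816170/(-4235694020087465/782) = 2816170*(-782/4235694020087465) = -440448988/847138804017493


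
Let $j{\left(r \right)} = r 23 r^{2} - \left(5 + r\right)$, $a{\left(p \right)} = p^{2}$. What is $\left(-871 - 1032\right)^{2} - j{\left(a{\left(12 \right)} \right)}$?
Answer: $-65056074$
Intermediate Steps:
$j{\left(r \right)} = -5 - r + 23 r^{3}$ ($j{\left(r \right)} = 23 r^{3} - \left(5 + r\right) = -5 - r + 23 r^{3}$)
$\left(-871 - 1032\right)^{2} - j{\left(a{\left(12 \right)} \right)} = \left(-871 - 1032\right)^{2} - \left(-5 - 12^{2} + 23 \left(12^{2}\right)^{3}\right) = \left(-1903\right)^{2} - \left(-5 - 144 + 23 \cdot 144^{3}\right) = 3621409 - \left(-5 - 144 + 23 \cdot 2985984\right) = 3621409 - \left(-5 - 144 + 68677632\right) = 3621409 - 68677483 = -65056074$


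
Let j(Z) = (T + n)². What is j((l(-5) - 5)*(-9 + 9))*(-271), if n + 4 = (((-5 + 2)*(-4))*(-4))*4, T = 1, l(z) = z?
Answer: -10304775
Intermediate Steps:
n = -196 (n = -4 + (((-5 + 2)*(-4))*(-4))*4 = -4 + (-3*(-4)*(-4))*4 = -4 + (12*(-4))*4 = -4 - 48*4 = -4 - 192 = -196)
j(Z) = 38025 (j(Z) = (1 - 196)² = (-195)² = 38025)
j((l(-5) - 5)*(-9 + 9))*(-271) = 38025*(-271) = -10304775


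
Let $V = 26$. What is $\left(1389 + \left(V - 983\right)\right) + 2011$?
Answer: $2443$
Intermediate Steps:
$\left(1389 + \left(V - 983\right)\right) + 2011 = \left(1389 + \left(26 - 983\right)\right) + 2011 = \left(1389 - 957\right) + 2011 = 432 + 2011 = 2443$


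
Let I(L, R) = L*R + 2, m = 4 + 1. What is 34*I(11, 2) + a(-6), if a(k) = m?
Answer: 821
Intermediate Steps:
m = 5
I(L, R) = 2 + L*R
a(k) = 5
34*I(11, 2) + a(-6) = 34*(2 + 11*2) + 5 = 34*(2 + 22) + 5 = 34*24 + 5 = 816 + 5 = 821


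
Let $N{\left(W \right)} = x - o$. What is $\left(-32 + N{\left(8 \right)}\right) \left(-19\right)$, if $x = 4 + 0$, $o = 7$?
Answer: $665$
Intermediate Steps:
$x = 4$
$N{\left(W \right)} = -3$ ($N{\left(W \right)} = 4 - 7 = -3$)
$\left(-32 + N{\left(8 \right)}\right) \left(-19\right) = \left(-32 - 3\right) \left(-19\right) = \left(-35\right) \left(-19\right) = 665$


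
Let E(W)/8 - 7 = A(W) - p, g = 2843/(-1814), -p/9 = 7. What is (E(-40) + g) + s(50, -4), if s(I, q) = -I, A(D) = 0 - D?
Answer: 1502777/1814 ≈ 828.43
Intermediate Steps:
A(D) = -D
p = -63 (p = -9*7 = -63)
g = -2843/1814 (g = 2843*(-1/1814) = -2843/1814 ≈ -1.5673)
E(W) = 560 - 8*W (E(W) = 56 + 8*(-W - 1*(-63)) = 56 + 8*(-W + 63) = 56 + 8*(63 - W) = 56 + (504 - 8*W) = 560 - 8*W)
(E(-40) + g) + s(50, -4) = ((560 - 8*(-40)) - 2843/1814) - 1*50 = ((560 + 320) - 2843/1814) - 50 = (880 - 2843/1814) - 50 = 1593477/1814 - 50 = 1502777/1814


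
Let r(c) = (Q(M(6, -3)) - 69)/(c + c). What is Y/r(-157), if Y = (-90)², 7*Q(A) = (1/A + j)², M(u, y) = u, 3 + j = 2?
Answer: 640936800/17363 ≈ 36914.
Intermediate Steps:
j = -1 (j = -3 + 2 = -1)
Q(A) = (-1 + 1/A)²/7 (Q(A) = (1/A - 1)²/7 = (-1 + 1/A)²/7)
Y = 8100
r(c) = -17363/(504*c) (r(c) = ((⅐)*(1 - 1*6)²/6² - 69)/(c + c) = ((⅐)*(1/36)*(1 - 6)² - 69)/((2*c)) = ((⅐)*(1/36)*(-5)² - 69)*(1/(2*c)) = ((⅐)*(1/36)*25 - 69)*(1/(2*c)) = (25/252 - 69)*(1/(2*c)) = -17363/(504*c))
Y/r(-157) = 8100/((-17363/504/(-157))) = 8100/((-17363/504*(-1/157))) = 8100/(17363/79128) = 8100*(79128/17363) = 640936800/17363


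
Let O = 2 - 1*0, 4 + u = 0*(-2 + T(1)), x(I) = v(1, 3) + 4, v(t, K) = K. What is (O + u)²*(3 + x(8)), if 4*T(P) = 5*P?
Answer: 40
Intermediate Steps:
T(P) = 5*P/4 (T(P) = (5*P)/4 = 5*P/4)
x(I) = 7 (x(I) = 3 + 4 = 7)
u = -4 (u = -4 + 0*(-2 + (5/4)*1) = -4 + 0*(-2 + 5/4) = -4 + 0*(-¾) = -4 + 0 = -4)
O = 2 (O = 2 + 0 = 2)
(O + u)²*(3 + x(8)) = (2 - 4)²*(3 + 7) = (-2)²*10 = 4*10 = 40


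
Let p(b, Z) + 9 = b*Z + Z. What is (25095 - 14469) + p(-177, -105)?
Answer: 29097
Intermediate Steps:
p(b, Z) = -9 + Z + Z*b (p(b, Z) = -9 + (b*Z + Z) = -9 + (Z*b + Z) = -9 + (Z + Z*b) = -9 + Z + Z*b)
(25095 - 14469) + p(-177, -105) = (25095 - 14469) + (-9 - 105 - 105*(-177)) = 10626 + (-9 - 105 + 18585) = 10626 + 18471 = 29097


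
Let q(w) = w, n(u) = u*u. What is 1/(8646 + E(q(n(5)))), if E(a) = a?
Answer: 1/8671 ≈ 0.00011533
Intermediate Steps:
n(u) = u²
1/(8646 + E(q(n(5)))) = 1/(8646 + 5²) = 1/(8646 + 25) = 1/8671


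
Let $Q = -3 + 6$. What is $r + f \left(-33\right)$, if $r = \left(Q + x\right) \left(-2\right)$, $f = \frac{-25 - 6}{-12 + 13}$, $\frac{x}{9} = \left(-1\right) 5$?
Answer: $1107$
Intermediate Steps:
$x = -45$ ($x = 9 \left(\left(-1\right) 5\right) = 9 \left(-5\right) = -45$)
$Q = 3$
$f = -31$ ($f = - \frac{31}{1} = \left(-31\right) 1 = -31$)
$r = 84$ ($r = \left(3 - 45\right) \left(-2\right) = \left(-42\right) \left(-2\right) = 84$)
$r + f \left(-33\right) = 84 - -1023 = 84 + 1023 = 1107$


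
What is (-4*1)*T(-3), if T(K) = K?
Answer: 12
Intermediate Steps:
(-4*1)*T(-3) = -4*1*(-3) = -4*(-3) = 12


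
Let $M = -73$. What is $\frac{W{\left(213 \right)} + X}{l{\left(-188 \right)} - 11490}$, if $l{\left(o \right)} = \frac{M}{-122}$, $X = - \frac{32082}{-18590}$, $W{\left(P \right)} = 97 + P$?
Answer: $- \frac{353493902}{13028866565} \approx -0.027132$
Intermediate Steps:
$X = \frac{16041}{9295}$ ($X = \left(-32082\right) \left(- \frac{1}{18590}\right) = \frac{16041}{9295} \approx 1.7258$)
$l{\left(o \right)} = \frac{73}{122}$ ($l{\left(o \right)} = - \frac{73}{-122} = \left(-73\right) \left(- \frac{1}{122}\right) = \frac{73}{122}$)
$\frac{W{\left(213 \right)} + X}{l{\left(-188 \right)} - 11490} = \frac{\left(97 + 213\right) + \frac{16041}{9295}}{\frac{73}{122} - 11490} = \frac{310 + \frac{16041}{9295}}{- \frac{1401707}{122}} = \frac{2897491}{9295} \left(- \frac{122}{1401707}\right) = - \frac{353493902}{13028866565}$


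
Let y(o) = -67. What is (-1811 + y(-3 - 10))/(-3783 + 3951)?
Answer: -313/28 ≈ -11.179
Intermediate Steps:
(-1811 + y(-3 - 10))/(-3783 + 3951) = (-1811 - 67)/(-3783 + 3951) = -1878/168 = -1878*1/168 = -313/28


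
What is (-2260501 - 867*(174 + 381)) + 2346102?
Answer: -395584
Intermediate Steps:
(-2260501 - 867*(174 + 381)) + 2346102 = (-2260501 - 867*555) + 2346102 = (-2260501 - 481185) + 2346102 = -2741686 + 2346102 = -395584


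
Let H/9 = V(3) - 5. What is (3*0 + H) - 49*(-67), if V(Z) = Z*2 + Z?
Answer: 3319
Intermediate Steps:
V(Z) = 3*Z (V(Z) = 2*Z + Z = 3*Z)
H = 36 (H = 9*(3*3 - 5) = 9*(9 - 5) = 9*4 = 36)
(3*0 + H) - 49*(-67) = (3*0 + 36) - 49*(-67) = (0 + 36) + 3283 = 36 + 3283 = 3319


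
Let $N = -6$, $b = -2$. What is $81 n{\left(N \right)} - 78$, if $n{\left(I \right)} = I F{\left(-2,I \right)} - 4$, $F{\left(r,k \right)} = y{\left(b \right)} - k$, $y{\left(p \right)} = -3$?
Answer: $-1860$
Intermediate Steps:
$F{\left(r,k \right)} = -3 - k$
$n{\left(I \right)} = -4 + I \left(-3 - I\right)$ ($n{\left(I \right)} = I \left(-3 - I\right) - 4 = -4 + I \left(-3 - I\right)$)
$81 n{\left(N \right)} - 78 = 81 \left(-4 - - 6 \left(3 - 6\right)\right) - 78 = 81 \left(-4 - \left(-6\right) \left(-3\right)\right) - 78 = 81 \left(-4 - 18\right) - 78 = 81 \left(-22\right) - 78 = -1782 - 78 = -1860$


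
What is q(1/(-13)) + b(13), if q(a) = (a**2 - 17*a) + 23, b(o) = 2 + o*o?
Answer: 33008/169 ≈ 195.31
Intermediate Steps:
b(o) = 2 + o**2
q(a) = 23 + a**2 - 17*a
q(1/(-13)) + b(13) = (23 + (1/(-13))**2 - 17/(-13)) + (2 + 13**2) = (23 + (-1/13)**2 - 17*(-1/13)) + (2 + 169) = (23 + 1/169 + 17/13) + 171 = 4109/169 + 171 = 33008/169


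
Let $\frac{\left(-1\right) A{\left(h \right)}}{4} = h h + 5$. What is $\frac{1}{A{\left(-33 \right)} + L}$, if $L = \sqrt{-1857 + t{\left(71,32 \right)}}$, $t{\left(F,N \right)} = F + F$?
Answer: $- \frac{4376}{19151091} - \frac{7 i \sqrt{35}}{19151091} \approx -0.0002285 - 2.1624 \cdot 10^{-6} i$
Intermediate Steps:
$t{\left(F,N \right)} = 2 F$
$A{\left(h \right)} = -20 - 4 h^{2}$ ($A{\left(h \right)} = - 4 \left(h h + 5\right) = - 4 \left(h^{2} + 5\right) = - 4 \left(5 + h^{2}\right) = -20 - 4 h^{2}$)
$L = 7 i \sqrt{35}$ ($L = \sqrt{-1857 + 2 \cdot 71} = \sqrt{-1857 + 142} = \sqrt{-1715} = 7 i \sqrt{35} \approx 41.413 i$)
$\frac{1}{A{\left(-33 \right)} + L} = \frac{1}{\left(-20 - 4 \left(-33\right)^{2}\right) + 7 i \sqrt{35}} = \frac{1}{\left(-20 - 4356\right) + 7 i \sqrt{35}} = \frac{1}{-4376 + 7 i \sqrt{35}}$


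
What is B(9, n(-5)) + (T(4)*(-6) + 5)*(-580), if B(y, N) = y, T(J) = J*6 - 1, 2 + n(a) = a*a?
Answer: 77149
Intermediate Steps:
n(a) = -2 + a² (n(a) = -2 + a*a = -2 + a²)
T(J) = -1 + 6*J (T(J) = 6*J - 1 = -1 + 6*J)
B(9, n(-5)) + (T(4)*(-6) + 5)*(-580) = 9 + ((-1 + 6*4)*(-6) + 5)*(-580) = 9 + ((-1 + 24)*(-6) + 5)*(-580) = 9 + (23*(-6) + 5)*(-580) = 9 + (-138 + 5)*(-580) = 9 - 133*(-580) = 9 + 77140 = 77149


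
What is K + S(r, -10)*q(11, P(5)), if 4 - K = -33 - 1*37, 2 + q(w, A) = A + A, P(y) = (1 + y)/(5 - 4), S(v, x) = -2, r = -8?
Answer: 54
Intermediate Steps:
P(y) = 1 + y (P(y) = (1 + y)/1 = (1 + y)*1 = 1 + y)
q(w, A) = -2 + 2*A (q(w, A) = -2 + (A + A) = -2 + 2*A)
K = 74 (K = 4 - (-33 - 1*37) = 4 - (-33 - 37) = 4 - 1*(-70) = 4 + 70 = 74)
K + S(r, -10)*q(11, P(5)) = 74 - 2*(-2 + 2*(1 + 5)) = 74 - 2*(-2 + 2*6) = 74 - 2*(-2 + 12) = 74 - 2*10 = 74 - 20 = 54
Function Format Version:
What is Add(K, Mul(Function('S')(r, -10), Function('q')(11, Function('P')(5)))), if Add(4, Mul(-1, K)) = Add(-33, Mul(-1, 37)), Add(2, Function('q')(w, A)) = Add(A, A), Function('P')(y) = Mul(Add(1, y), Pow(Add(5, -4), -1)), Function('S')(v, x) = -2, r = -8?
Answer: 54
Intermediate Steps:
Function('P')(y) = Add(1, y) (Function('P')(y) = Mul(Add(1, y), Pow(1, -1)) = Mul(Add(1, y), 1) = Add(1, y))
Function('q')(w, A) = Add(-2, Mul(2, A)) (Function('q')(w, A) = Add(-2, Add(A, A)) = Add(-2, Mul(2, A)))
K = 74 (K = Add(4, Mul(-1, Add(-33, Mul(-1, 37)))) = Add(4, Mul(-1, Add(-33, -37))) = Add(4, Mul(-1, -70)) = Add(4, 70) = 74)
Add(K, Mul(Function('S')(r, -10), Function('q')(11, Function('P')(5)))) = Add(74, Mul(-2, Add(-2, Mul(2, Add(1, 5))))) = Add(74, Mul(-2, Add(-2, Mul(2, 6)))) = Add(74, Mul(-2, Add(-2, 12))) = Add(74, Mul(-2, 10)) = Add(74, -20) = 54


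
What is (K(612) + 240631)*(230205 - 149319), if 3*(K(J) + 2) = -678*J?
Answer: 8276012862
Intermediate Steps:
K(J) = -2 - 226*J (K(J) = -2 + (-678*J)/3 = -2 - 226*J)
(K(612) + 240631)*(230205 - 149319) = ((-2 - 226*612) + 240631)*(230205 - 149319) = ((-2 - 138312) + 240631)*80886 = (-138314 + 240631)*80886 = 102317*80886 = 8276012862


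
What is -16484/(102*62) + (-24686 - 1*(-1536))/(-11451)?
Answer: -3529807/6034677 ≈ -0.58492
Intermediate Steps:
-16484/(102*62) + (-24686 - 1*(-1536))/(-11451) = -16484/6324 + (-24686 + 1536)*(-1/11451) = -16484*1/6324 - 23150*(-1/11451) = -4121/1581 + 23150/11451 = -3529807/6034677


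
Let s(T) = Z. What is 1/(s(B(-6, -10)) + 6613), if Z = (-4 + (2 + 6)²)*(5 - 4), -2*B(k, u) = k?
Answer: 1/6673 ≈ 0.00014986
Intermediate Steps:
B(k, u) = -k/2
Z = 60 (Z = (-4 + 8²)*1 = (-4 + 64)*1 = 60*1 = 60)
s(T) = 60
1/(s(B(-6, -10)) + 6613) = 1/(60 + 6613) = 1/6673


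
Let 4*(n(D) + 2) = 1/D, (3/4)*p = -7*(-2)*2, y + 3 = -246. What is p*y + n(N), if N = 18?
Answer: -669455/72 ≈ -9298.0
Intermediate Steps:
y = -249 (y = -3 - 246 = -249)
p = 112/3 (p = 4*(-7*(-2)*2)/3 = 4*(14*2)/3 = (4/3)*28 = 112/3 ≈ 37.333)
n(D) = -2 + 1/(4*D)
p*y + n(N) = (112/3)*(-249) + (-2 + (1/4)/18) = -9296 + (-2 + (1/4)*(1/18)) = -9296 + (-2 + 1/72) = -9296 - 143/72 = -669455/72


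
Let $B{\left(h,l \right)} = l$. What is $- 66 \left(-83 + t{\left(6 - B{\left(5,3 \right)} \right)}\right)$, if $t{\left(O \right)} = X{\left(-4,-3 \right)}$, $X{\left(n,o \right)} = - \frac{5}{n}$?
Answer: $\frac{10791}{2} \approx 5395.5$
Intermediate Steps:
$t{\left(O \right)} = \frac{5}{4}$ ($t{\left(O \right)} = - \frac{5}{-4} = \left(-5\right) \left(- \frac{1}{4}\right) = \frac{5}{4}$)
$- 66 \left(-83 + t{\left(6 - B{\left(5,3 \right)} \right)}\right) = - 66 \left(-83 + \frac{5}{4}\right) = \left(-66\right) \left(- \frac{327}{4}\right) = \frac{10791}{2}$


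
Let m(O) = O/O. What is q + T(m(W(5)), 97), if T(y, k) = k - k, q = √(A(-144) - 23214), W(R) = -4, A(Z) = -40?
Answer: I*√23254 ≈ 152.49*I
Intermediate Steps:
m(O) = 1
q = I*√23254 (q = √(-40 - 23214) = √(-23254) = I*√23254 ≈ 152.49*I)
T(y, k) = 0
q + T(m(W(5)), 97) = I*√23254 + 0 = I*√23254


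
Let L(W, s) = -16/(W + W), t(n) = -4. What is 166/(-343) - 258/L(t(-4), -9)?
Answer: -44413/343 ≈ -129.48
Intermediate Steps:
L(W, s) = -8/W (L(W, s) = -16*1/(2*W) = -8/W)
166/(-343) - 258/L(t(-4), -9) = 166/(-343) - 258/((-8/(-4))) = 166*(-1/343) - 258/((-8*(-1/4))) = -166/343 - 258/2 = -166/343 - 258*1/2 = -166/343 - 129 = -44413/343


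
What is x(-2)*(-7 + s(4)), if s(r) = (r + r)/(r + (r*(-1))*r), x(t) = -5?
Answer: 115/3 ≈ 38.333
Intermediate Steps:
s(r) = 2*r/(r - r²) (s(r) = (2*r)/(r + (-r)*r) = (2*r)/(r - r²) = 2*r/(r - r²))
x(-2)*(-7 + s(4)) = -5*(-7 - 2/(-1 + 4)) = -5*(-7 - 2/3) = -5*(-7 - 2*⅓) = -5*(-7 - ⅔) = -5*(-23/3) = 115/3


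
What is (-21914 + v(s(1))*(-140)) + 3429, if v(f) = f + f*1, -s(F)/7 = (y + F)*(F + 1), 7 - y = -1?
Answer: 16795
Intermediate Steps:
y = 8 (y = 7 - 1*(-1) = 7 + 1 = 8)
s(F) = -7*(1 + F)*(8 + F) (s(F) = -7*(8 + F)*(F + 1) = -7*(8 + F)*(1 + F) = -7*(1 + F)*(8 + F))
v(f) = 2*f (v(f) = f + f = 2*f)
(-21914 + v(s(1))*(-140)) + 3429 = (-21914 + (2*(-56 - 63*1 - 7*1**2))*(-140)) + 3429 = (-21914 + (2*(-56 - 63 - 7*1))*(-140)) + 3429 = (-21914 + (2*(-56 - 63 - 7))*(-140)) + 3429 = (-21914 + (2*(-126))*(-140)) + 3429 = (-21914 - 252*(-140)) + 3429 = (-21914 + 35280) + 3429 = 13366 + 3429 = 16795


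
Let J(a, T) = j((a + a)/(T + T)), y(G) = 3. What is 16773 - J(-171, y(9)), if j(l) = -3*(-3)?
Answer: 16764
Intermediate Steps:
j(l) = 9
J(a, T) = 9
16773 - J(-171, y(9)) = 16773 - 1*9 = 16773 - 9 = 16764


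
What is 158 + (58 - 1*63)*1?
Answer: 153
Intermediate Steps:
158 + (58 - 1*63)*1 = 158 + (58 - 63)*1 = 158 - 5*1 = 158 - 5 = 153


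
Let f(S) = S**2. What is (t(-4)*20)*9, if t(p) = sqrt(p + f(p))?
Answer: 360*sqrt(3) ≈ 623.54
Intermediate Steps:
t(p) = sqrt(p + p**2)
(t(-4)*20)*9 = (sqrt(-4*(1 - 4))*20)*9 = (sqrt(-4*(-3))*20)*9 = (sqrt(12)*20)*9 = ((2*sqrt(3))*20)*9 = (40*sqrt(3))*9 = 360*sqrt(3)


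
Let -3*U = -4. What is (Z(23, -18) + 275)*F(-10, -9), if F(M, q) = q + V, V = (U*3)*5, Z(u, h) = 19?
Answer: 3234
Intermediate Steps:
U = 4/3 (U = -⅓*(-4) = 4/3 ≈ 1.3333)
V = 20 (V = ((4/3)*3)*5 = 4*5 = 20)
F(M, q) = 20 + q (F(M, q) = q + 20 = 20 + q)
(Z(23, -18) + 275)*F(-10, -9) = (19 + 275)*(20 - 9) = 294*11 = 3234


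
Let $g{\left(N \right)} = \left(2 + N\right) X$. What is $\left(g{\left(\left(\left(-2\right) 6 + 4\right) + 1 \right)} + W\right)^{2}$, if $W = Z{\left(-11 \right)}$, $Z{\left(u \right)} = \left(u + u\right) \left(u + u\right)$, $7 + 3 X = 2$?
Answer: $\frac{2181529}{9} \approx 2.4239 \cdot 10^{5}$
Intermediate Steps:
$X = - \frac{5}{3}$ ($X = - \frac{7}{3} + \frac{1}{3} \cdot 2 = - \frac{7}{3} + \frac{2}{3} = - \frac{5}{3} \approx -1.6667$)
$Z{\left(u \right)} = 4 u^{2}$ ($Z{\left(u \right)} = 2 u 2 u = 4 u^{2}$)
$g{\left(N \right)} = - \frac{10}{3} - \frac{5 N}{3}$ ($g{\left(N \right)} = \left(2 + N\right) \left(- \frac{5}{3}\right) = - \frac{10}{3} - \frac{5 N}{3}$)
$W = 484$ ($W = 4 \left(-11\right)^{2} = 4 \cdot 121 = 484$)
$\left(g{\left(\left(\left(-2\right) 6 + 4\right) + 1 \right)} + W\right)^{2} = \left(\left(- \frac{10}{3} - \frac{5 \left(\left(\left(-2\right) 6 + 4\right) + 1\right)}{3}\right) + 484\right)^{2} = \left(\left(- \frac{10}{3} - \frac{5 \left(\left(-12 + 4\right) + 1\right)}{3}\right) + 484\right)^{2} = \left(\left(- \frac{10}{3} - \frac{5 \left(-8 + 1\right)}{3}\right) + 484\right)^{2} = \left(\left(- \frac{10}{3} - - \frac{35}{3}\right) + 484\right)^{2} = \left(\left(- \frac{10}{3} + \frac{35}{3}\right) + 484\right)^{2} = \left(\frac{25}{3} + 484\right)^{2} = \left(\frac{1477}{3}\right)^{2} = \frac{2181529}{9}$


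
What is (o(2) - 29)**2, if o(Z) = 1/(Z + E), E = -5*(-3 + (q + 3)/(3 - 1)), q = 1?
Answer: 40804/49 ≈ 832.73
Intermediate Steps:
E = 5 (E = -5*(-3 + (1 + 3)/(3 - 1)) = -5*(-3 + 4/2) = -5*(-3 + 4*(1/2)) = -5*(-3 + 2) = -5*(-1) = 5)
o(Z) = 1/(5 + Z) (o(Z) = 1/(Z + 5) = 1/(5 + Z))
(o(2) - 29)**2 = (1/(5 + 2) - 29)**2 = (1/7 - 29)**2 = (-202/7)**2 = 40804/49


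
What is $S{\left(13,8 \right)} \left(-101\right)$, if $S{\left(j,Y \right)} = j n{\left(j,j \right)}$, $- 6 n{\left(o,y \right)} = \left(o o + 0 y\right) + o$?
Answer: $\frac{119483}{3} \approx 39828.0$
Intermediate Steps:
$n{\left(o,y \right)} = - \frac{o}{6} - \frac{o^{2}}{6}$ ($n{\left(o,y \right)} = - \frac{\left(o o + 0 y\right) + o}{6} = - \frac{\left(o^{2} + 0\right) + o}{6} = - \frac{o^{2} + o}{6} = - \frac{o + o^{2}}{6} = - \frac{o}{6} - \frac{o^{2}}{6}$)
$S{\left(j,Y \right)} = - \frac{j^{2} \left(1 + j\right)}{6}$ ($S{\left(j,Y \right)} = j \left(- \frac{j \left(1 + j\right)}{6}\right) = - \frac{j^{2} \left(1 + j\right)}{6}$)
$S{\left(13,8 \right)} \left(-101\right) = \frac{13^{2} \left(-1 - 13\right)}{6} \left(-101\right) = \frac{1}{6} \cdot 169 \left(-1 - 13\right) \left(-101\right) = \frac{1}{6} \cdot 169 \left(-14\right) \left(-101\right) = \left(- \frac{1183}{3}\right) \left(-101\right) = \frac{119483}{3}$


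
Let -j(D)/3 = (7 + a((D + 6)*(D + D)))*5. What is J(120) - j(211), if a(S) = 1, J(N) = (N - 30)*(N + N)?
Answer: 21720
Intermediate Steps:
J(N) = 2*N*(-30 + N) (J(N) = (-30 + N)*(2*N) = 2*N*(-30 + N))
j(D) = -120 (j(D) = -3*(7 + 1)*5 = -24*5 = -3*40 = -120)
J(120) - j(211) = 2*120*(-30 + 120) - 1*(-120) = 2*120*90 + 120 = 21600 + 120 = 21720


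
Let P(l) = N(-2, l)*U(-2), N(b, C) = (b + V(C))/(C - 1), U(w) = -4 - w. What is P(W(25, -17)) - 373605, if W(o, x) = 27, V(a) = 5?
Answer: -4856868/13 ≈ -3.7361e+5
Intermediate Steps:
N(b, C) = (5 + b)/(-1 + C) (N(b, C) = (b + 5)/(C - 1) = (5 + b)/(-1 + C))
P(l) = -6/(-1 + l) (P(l) = ((5 - 2)/(-1 + l))*(-4 - 1*(-2)) = (3/(-1 + l))*(-4 + 2) = (3/(-1 + l))*(-2) = -6/(-1 + l))
P(W(25, -17)) - 373605 = -6/(-1 + 27) - 373605 = -6/26 - 373605 = -6*1/26 - 373605 = -3/13 - 373605 = -4856868/13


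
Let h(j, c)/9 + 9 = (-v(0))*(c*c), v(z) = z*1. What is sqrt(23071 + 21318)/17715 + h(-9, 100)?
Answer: -81 + sqrt(44389)/17715 ≈ -80.988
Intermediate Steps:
v(z) = z
h(j, c) = -81 (h(j, c) = -81 + 9*((-1*0)*(c*c)) = -81 + 9*(0*c**2) = -81 + 9*0 = -81 + 0 = -81)
sqrt(23071 + 21318)/17715 + h(-9, 100) = sqrt(23071 + 21318)/17715 - 81 = sqrt(44389)*(1/17715) - 81 = sqrt(44389)/17715 - 81 = -81 + sqrt(44389)/17715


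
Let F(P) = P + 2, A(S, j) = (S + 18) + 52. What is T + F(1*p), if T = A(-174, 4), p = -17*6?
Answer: -204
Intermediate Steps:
p = -102
A(S, j) = 70 + S (A(S, j) = (18 + S) + 52 = 70 + S)
T = -104 (T = 70 - 174 = -104)
F(P) = 2 + P
T + F(1*p) = -104 + (2 + 1*(-102)) = -104 + (2 - 102) = -104 - 100 = -204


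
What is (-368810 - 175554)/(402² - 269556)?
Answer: 136091/26988 ≈ 5.0426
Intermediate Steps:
(-368810 - 175554)/(402² - 269556) = -544364/(161604 - 269556) = -544364/(-107952) = -544364*(-1/107952) = 136091/26988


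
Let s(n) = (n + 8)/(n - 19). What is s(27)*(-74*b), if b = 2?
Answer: -1295/2 ≈ -647.50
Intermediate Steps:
s(n) = (8 + n)/(-19 + n)
s(27)*(-74*b) = ((8 + 27)/(-19 + 27))*(-74*2) = (35/8)*(-148) = -1295/2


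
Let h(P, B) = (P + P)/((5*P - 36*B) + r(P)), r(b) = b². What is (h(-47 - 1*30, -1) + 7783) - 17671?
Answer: -27587597/2790 ≈ -9888.0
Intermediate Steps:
h(P, B) = 2*P/(P² - 36*B + 5*P) (h(P, B) = (P + P)/((5*P - 36*B) + P²) = (2*P)/((-36*B + 5*P) + P²) = (2*P)/(P² - 36*B + 5*P) = 2*P/(P² - 36*B + 5*P))
(h(-47 - 1*30, -1) + 7783) - 17671 = (2*(-47 - 1*30)/((-47 - 1*30)² - 36*(-1) + 5*(-47 - 1*30)) + 7783) - 17671 = (2*(-47 - 30)/((-47 - 30)² + 36 + 5*(-47 - 30)) + 7783) - 17671 = (2*(-77)/((-77)² + 36 + 5*(-77)) + 7783) - 17671 = (2*(-77)/(5929 + 36 - 385) + 7783) - 17671 = (2*(-77)/5580 + 7783) - 17671 = (2*(-77)*(1/5580) + 7783) - 17671 = (-77/2790 + 7783) - 17671 = 21714493/2790 - 17671 = -27587597/2790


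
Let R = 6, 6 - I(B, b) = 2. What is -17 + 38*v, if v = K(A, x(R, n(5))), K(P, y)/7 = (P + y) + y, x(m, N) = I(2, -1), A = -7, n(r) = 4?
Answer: 249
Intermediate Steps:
I(B, b) = 4 (I(B, b) = 6 - 1*2 = 6 - 2 = 4)
x(m, N) = 4
K(P, y) = 7*P + 14*y (K(P, y) = 7*((P + y) + y) = 7*(P + 2*y) = 7*P + 14*y)
v = 7 (v = 7*(-7) + 14*4 = -49 + 56 = 7)
-17 + 38*v = -17 + 38*7 = -17 + 266 = 249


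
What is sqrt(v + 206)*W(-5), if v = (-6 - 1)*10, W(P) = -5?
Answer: -10*sqrt(34) ≈ -58.310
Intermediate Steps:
v = -70 (v = -7*10 = -70)
sqrt(v + 206)*W(-5) = sqrt(-70 + 206)*(-5) = sqrt(136)*(-5) = (2*sqrt(34))*(-5) = -10*sqrt(34)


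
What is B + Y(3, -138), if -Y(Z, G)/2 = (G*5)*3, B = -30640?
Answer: -26500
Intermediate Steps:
Y(Z, G) = -30*G (Y(Z, G) = -2*G*5*3 = -2*5*G*3 = -30*G)
B + Y(3, -138) = -30640 - 30*(-138) = -30640 + 4140 = -26500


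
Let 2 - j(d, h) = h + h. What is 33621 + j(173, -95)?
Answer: 33813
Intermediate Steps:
j(d, h) = 2 - 2*h (j(d, h) = 2 - (h + h) = 2 - 2*h)
33621 + j(173, -95) = 33621 + (2 - 2*(-95)) = 33621 + (2 + 190) = 33621 + 192 = 33813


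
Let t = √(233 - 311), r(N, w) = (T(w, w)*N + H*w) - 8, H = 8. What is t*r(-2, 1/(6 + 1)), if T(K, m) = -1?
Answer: -34*I*√78/7 ≈ -42.897*I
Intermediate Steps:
r(N, w) = -8 - N + 8*w (r(N, w) = (-N + 8*w) - 8 = -8 - N + 8*w)
t = I*√78 (t = √(-78) = I*√78 ≈ 8.8318*I)
t*r(-2, 1/(6 + 1)) = (I*√78)*(-8 - 1*(-2) + 8/(6 + 1)) = (I*√78)*(-8 + 2 + 8/7) = (I*√78)*(-34/7) = -34*I*√78/7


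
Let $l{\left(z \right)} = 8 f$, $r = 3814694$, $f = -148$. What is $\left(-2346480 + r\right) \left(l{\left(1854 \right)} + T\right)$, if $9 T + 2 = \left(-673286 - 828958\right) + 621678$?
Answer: $- \frac{1308507553936}{9} \approx -1.4539 \cdot 10^{11}$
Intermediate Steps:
$l{\left(z \right)} = -1184$ ($l{\left(z \right)} = 8 \left(-148\right) = -1184$)
$T = - \frac{880568}{9}$ ($T = - \frac{2}{9} + \frac{\left(-673286 - 828958\right) + 621678}{9} = - \frac{2}{9} + \frac{-1502244 + 621678}{9} = - \frac{2}{9} + \frac{1}{9} \left(-880566\right) = - \frac{2}{9} - \frac{293522}{3} = - \frac{880568}{9} \approx -97841.0$)
$\left(-2346480 + r\right) \left(l{\left(1854 \right)} + T\right) = \left(-2346480 + 3814694\right) \left(-1184 - \frac{880568}{9}\right) = 1468214 \left(- \frac{891224}{9}\right) = - \frac{1308507553936}{9}$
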